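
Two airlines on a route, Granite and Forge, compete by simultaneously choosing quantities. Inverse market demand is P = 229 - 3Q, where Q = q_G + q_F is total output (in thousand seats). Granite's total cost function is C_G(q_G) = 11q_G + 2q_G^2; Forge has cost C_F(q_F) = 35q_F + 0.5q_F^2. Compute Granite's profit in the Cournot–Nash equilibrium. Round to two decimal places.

1197.44

Granite's profit: π_G = (229 - 3Q)q_G - (11q_G + 2q_G²). Setting ∂π_G/∂q_G = 0: 218 - 10q_G - 3(q_F) = 0.
Forge's first-order condition: 194 - 7q_F - 3(q_G) = 0.
Rearranging gives the reaction functions q_G = (218 - 3q_F)/10 and q_F = (194 - 3q_G)/7.
Substituting one into the other gives q_G = 944/61 and q_F = 1286/61.
Price P = 229 - 3·36.5574 = 119.3279.
Granite's profit: 119.3279·(944/61) - 11·(944/61) - 2(944/61)² = 1197.4415.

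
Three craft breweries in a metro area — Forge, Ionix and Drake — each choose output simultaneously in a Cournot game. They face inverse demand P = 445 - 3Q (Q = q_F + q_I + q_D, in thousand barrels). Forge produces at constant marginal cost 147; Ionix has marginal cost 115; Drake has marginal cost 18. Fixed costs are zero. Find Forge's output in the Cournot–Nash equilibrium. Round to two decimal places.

11.42

Forge's profit: π_F = (445 - 3Q)q_F - (147q_F). Setting ∂π_F/∂q_F = 0: 298 - 6q_F - 3(q_I + q_D) = 0.
Ionix's profit: π_I = (445 - 3Q)q_I - (115q_I). Setting ∂π_I/∂q_I = 0: 330 - 6q_I - 3(q_F + q_D) = 0.
Drake's first-order condition: 427 - 6q_D - 3(q_F + q_I) = 0.
Summing all 3 equations gives 1055 − 12Q = 0, hence Q = 1055/12.
Back-substituting: q_F = (298 − 1055/4)/3 = 137/12, q_I = (330 − 1055/4)/3 = 265/12, q_D = (427 − 1055/4)/3 = 653/12.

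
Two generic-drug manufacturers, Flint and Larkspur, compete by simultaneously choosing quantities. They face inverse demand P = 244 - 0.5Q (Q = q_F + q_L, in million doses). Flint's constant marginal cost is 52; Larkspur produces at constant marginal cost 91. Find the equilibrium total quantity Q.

230

Flint's profit: π_F = (244 - 0.5Q)q_F - (52q_F). Setting ∂π_F/∂q_F = 0: 192 - q_F - (1/2)(q_L) = 0.
Larkspur's profit: π_L = (244 - 0.5Q)q_L - (91q_L). Setting ∂π_L/∂q_L = 0: 153 - q_L - (1/2)(q_F) = 0.
So q_F = (192 - (1/2)q_L) and q_L = (153 - (1/2)q_F).
Substituting one into the other gives q_F = 154 and q_L = 76.
Total output Q = 154 + 76 = 230.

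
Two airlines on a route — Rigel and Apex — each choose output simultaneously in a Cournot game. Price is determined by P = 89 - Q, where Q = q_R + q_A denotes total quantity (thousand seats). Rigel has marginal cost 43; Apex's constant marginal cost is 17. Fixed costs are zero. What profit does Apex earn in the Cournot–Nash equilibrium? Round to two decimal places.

1067.11

Rigel's profit: π_R = (89 - Q)q_R - (43q_R). Setting ∂π_R/∂q_R = 0: 46 - 2q_R - (q_A) = 0.
Apex's first-order condition: 72 - 2q_A - (q_R) = 0.
Rearranging gives the reaction functions q_R = (46 - q_A)/2 and q_A = (72 - q_R)/2.
Solving the pair: q_R = 20/3, q_A = 98/3.
Price P = 89 - 118/3 = 149/3.
Apex's profit: (149/3 - 17)·(98/3) = 1067.1111.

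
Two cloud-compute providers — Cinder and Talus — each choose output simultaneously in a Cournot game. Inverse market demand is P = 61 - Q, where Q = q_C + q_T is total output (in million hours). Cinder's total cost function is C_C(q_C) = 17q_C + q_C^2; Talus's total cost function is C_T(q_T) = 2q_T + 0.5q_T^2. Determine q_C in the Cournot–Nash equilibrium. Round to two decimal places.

6.64

Cinder's profit: π_C = (61 - Q)q_C - (17q_C + q_C²). Setting ∂π_C/∂q_C = 0: 44 - 4q_C - (q_T) = 0.
Talus's profit: π_T = (61 - Q)q_T - (2q_T + (1/2)q_T²). Setting ∂π_T/∂q_T = 0: 59 - 3q_T - (q_C) = 0.
Best responses: q_C = (44 - q_T)/4, q_T = (59 - q_C)/3.
Substituting one into the other gives q_C = 73/11 and q_T = 192/11.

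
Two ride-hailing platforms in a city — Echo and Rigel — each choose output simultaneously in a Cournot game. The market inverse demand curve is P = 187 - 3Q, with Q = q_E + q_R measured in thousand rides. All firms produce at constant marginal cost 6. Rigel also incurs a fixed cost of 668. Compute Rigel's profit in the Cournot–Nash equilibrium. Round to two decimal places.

545.37

A representative firm's profit is π_i = q_i(187 - 3Q) - 6q_i.
First-order condition (treating rivals' output as given): 181 - 6q_i - 3q_j = 0.
By symmetry each firm produces the same amount; substituting q_j = q_i yields q_i = 181/9.
Price P = 187 - 3·(362/9) = 199/3.
Rigel's profit: (199/3 - 6)·(181/9) - 668 = 545.3704.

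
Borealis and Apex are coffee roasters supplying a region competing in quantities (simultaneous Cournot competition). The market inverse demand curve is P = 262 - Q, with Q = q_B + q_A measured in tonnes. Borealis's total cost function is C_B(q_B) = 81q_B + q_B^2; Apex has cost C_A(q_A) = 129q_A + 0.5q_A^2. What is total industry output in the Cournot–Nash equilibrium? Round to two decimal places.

69.18

Borealis's profit: π_B = (262 - Q)q_B - (81q_B + q_B²). Setting ∂π_B/∂q_B = 0: 181 - 4q_B - (q_A) = 0.
Apex's profit: π_A = (262 - Q)q_A - (129q_A + (1/2)q_A²). Setting ∂π_A/∂q_A = 0: 133 - 3q_A - (q_B) = 0.
So q_B = (181 - q_A)/4 and q_A = (133 - q_B)/3.
Substituting one into the other gives q_B = 410/11 and q_A = 351/11.
Total output Q = 410/11 + 351/11 = 761/11.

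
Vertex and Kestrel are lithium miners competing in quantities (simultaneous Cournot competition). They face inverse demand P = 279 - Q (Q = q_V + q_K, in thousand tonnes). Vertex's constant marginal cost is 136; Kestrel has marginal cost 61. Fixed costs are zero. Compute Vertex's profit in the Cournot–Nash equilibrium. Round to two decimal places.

513.78

Vertex's profit: π_V = (279 - Q)q_V - (136q_V). Setting ∂π_V/∂q_V = 0: 143 - 2q_V - (q_K) = 0.
Kestrel's profit: π_K = (279 - Q)q_K - (61q_K). Setting ∂π_K/∂q_K = 0: 218 - 2q_K - (q_V) = 0.
Best responses: q_V = (143 - q_K)/2, q_K = (218 - q_V)/2.
Substituting one into the other gives q_V = 68/3 and q_K = 293/3.
Price P = 279 - 361/3 = 476/3.
Vertex's profit: (476/3 - 136)·(68/3) = 513.7778.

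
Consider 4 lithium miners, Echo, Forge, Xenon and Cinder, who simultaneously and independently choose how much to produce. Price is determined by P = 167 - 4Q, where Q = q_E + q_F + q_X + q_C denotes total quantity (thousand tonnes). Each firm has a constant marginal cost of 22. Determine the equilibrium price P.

51

Each firm earns π_i = (167 - 4Q)q_i - 22q_i.
Setting ∂π_i/∂q_i = 0 with rivals' quantities fixed: 145 - 8q_i - 4·Σ_{j≠i} q_j = 0.
By symmetry each firm produces the same amount; substituting Σ_{j≠i} q_j = 3q_i yields q_i = 145/20 = 29/4.
Total output Q = 29, so price P = 167 - 4·29 = 51.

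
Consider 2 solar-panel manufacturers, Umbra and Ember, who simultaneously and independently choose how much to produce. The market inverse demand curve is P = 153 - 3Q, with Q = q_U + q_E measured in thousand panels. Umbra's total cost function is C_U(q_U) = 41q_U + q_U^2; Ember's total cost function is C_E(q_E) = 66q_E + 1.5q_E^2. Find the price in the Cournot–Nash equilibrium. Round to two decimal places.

Umbra's profit: π_U = (153 - 3Q)q_U - (41q_U + q_U²). Setting ∂π_U/∂q_U = 0: 112 - 8q_U - 3(q_E) = 0.
Ember's profit: π_E = (153 - 3Q)q_E - (66q_E + (3/2)q_E²). Setting ∂π_E/∂q_E = 0: 87 - 9q_E - 3(q_U) = 0.
Rearranging gives the reaction functions q_U = (112 - 3q_E)/8 and q_E = (87 - 3q_U)/9.
Solving the pair: q_U = 83/7, q_E = 40/7.
Total output Q = 123/7, so price P = 153 - 3·(123/7) = 702/7.

100.29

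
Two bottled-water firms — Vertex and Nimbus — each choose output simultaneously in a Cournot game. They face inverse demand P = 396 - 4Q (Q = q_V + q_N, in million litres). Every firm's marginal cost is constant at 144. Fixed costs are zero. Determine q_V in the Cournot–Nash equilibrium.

21

A representative firm's profit is π_i = q_i(396 - 4Q) - 144q_i.
First-order condition (treating rivals' output as given): 252 - 8q_i - 4q_j = 0.
By symmetry each firm produces the same amount; substituting q_j = q_i yields q_i = 252/12 = 21.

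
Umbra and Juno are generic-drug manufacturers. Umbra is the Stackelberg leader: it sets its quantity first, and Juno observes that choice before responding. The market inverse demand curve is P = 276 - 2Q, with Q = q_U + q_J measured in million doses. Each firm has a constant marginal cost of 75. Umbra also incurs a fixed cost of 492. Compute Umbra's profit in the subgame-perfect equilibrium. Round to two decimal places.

2033.06

The follower Juno best-responds to any q_U: π_J = (276 - 2Q)q_J - 75q_J.
Setting the follower's marginal profit to zero, 201 - 2q_U - 4q_J = 0, i.e. q_J = (201 - 2q_U)/4.
Umbra substitutes q_J(q_U) into its own profit: π_U = q_U(276 - 2q_U - (201 - 2q_U)/2) - 75q_U = (351/2 - q_U)q_U - 75q_U.
Leader FOC: 201/2 - 2q_U = 0, so q_U = 201/4.
Then q_J = (201 - 2·(201/4))/4 = 201/8.
Price P = 276 - 2·(603/8) = 501/4.
Umbra's profit: (501/4 - 75)·(201/4) - 492 = 2033.0625.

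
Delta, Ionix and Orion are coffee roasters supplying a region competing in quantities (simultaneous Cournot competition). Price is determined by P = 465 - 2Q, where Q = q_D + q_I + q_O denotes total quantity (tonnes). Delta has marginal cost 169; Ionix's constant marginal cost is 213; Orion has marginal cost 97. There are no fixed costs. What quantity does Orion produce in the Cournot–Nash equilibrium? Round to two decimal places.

69.50

Delta's profit: π_D = (465 - 2Q)q_D - (169q_D). Setting ∂π_D/∂q_D = 0: 296 - 4q_D - 2(q_I + q_O) = 0.
Ionix's first-order condition: 252 - 4q_I - 2(q_D + q_O) = 0.
Orion's profit: π_O = (465 - 2Q)q_O - (97q_O). Setting ∂π_O/∂q_O = 0: 368 - 4q_O - 2(q_D + q_I) = 0.
Summing all 3 equations gives 916 − 8Q = 0, hence Q = 229/2.
Back-substituting: q_D = (296 − 229)/2 = 67/2, q_I = (252 − 229)/2 = 23/2, q_O = (368 − 229)/2 = 139/2.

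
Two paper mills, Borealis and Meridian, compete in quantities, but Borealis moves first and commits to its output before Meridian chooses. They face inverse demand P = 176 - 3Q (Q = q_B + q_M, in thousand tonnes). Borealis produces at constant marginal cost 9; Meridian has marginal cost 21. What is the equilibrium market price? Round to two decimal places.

The follower Meridian best-responds to any q_B: π_M = (176 - 3Q)q_M - 21q_M.
∂π_M/∂q_M = 155 - 3q_B - 6q_M = 0 gives the reaction function q_M = (155 - 3q_B)/6.
The leader anticipates this reaction. Substituting into P = 176 - 3Q gives P = 197/2 - (3/2)q_B, so π_B = (197/2 - (3/2)q_B)q_B - 9q_B.
The leader's first-order condition 179/2 - 3q_B = 0 yields q_B = 179/6.
Then q_M = (155 - 3·(179/6))/6 = 131/12.
Total output Q = 163/4, so price P = 176 - 3·(163/4) = 215/4.

53.75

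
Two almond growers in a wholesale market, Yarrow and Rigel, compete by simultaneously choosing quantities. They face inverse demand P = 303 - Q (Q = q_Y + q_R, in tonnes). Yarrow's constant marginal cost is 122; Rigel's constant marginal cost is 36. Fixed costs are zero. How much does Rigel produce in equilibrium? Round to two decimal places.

Yarrow's profit: π_Y = (303 - Q)q_Y - (122q_Y). Setting ∂π_Y/∂q_Y = 0: 181 - 2q_Y - (q_R) = 0.
Rigel's first-order condition: 267 - 2q_R - (q_Y) = 0.
Rearranging gives the reaction functions q_Y = (181 - q_R)/2 and q_R = (267 - q_Y)/2.
Solving the pair: q_Y = 95/3, q_R = 353/3.

117.67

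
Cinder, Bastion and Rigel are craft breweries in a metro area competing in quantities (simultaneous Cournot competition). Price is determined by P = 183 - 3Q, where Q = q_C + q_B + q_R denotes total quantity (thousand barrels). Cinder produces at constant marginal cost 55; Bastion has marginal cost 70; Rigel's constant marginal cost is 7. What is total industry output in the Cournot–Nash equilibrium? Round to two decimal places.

Cinder's profit: π_C = (183 - 3Q)q_C - (55q_C). Setting ∂π_C/∂q_C = 0: 128 - 6q_C - 3(q_B + q_R) = 0.
Bastion's profit: π_B = (183 - 3Q)q_B - (70q_B). Setting ∂π_B/∂q_B = 0: 113 - 6q_B - 3(q_C + q_R) = 0.
Rigel's profit: π_R = (183 - 3Q)q_R - (7q_R). Setting ∂π_R/∂q_R = 0: 176 - 6q_R - 3(q_C + q_B) = 0.
Summing all 3 equations gives 417 − 12Q = 0, hence Q = 139/4.
Back-substituting: q_C = (128 − 417/4)/3 = 95/12, q_B = (113 − 417/4)/3 = 35/12, q_R = (176 − 417/4)/3 = 287/12.
Total output Q = 95/12 + 35/12 + 287/12 = 139/4.

34.75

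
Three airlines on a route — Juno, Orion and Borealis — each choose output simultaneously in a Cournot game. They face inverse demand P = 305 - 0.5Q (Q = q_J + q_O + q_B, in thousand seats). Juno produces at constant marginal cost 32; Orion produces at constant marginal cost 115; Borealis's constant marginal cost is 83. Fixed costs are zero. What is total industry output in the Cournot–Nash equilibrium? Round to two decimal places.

342.50

Juno's profit: π_J = (305 - 0.5Q)q_J - (32q_J). Setting ∂π_J/∂q_J = 0: 273 - q_J - (1/2)(q_O + q_B) = 0.
Orion's first-order condition: 190 - q_O - (1/2)(q_J + q_B) = 0.
Borealis's profit: π_B = (305 - 0.5Q)q_B - (83q_B). Setting ∂π_B/∂q_B = 0: 222 - q_B - (1/2)(q_J + q_O) = 0.
Adding the 3 conditions: 685 − Q − Q = 0, i.e. Q = 685/2.
Back-substituting: q_J = (273 − 685/4)/(1/2) = 407/2, q_O = (190 − 685/4)/(1/2) = 75/2, q_B = (222 − 685/4)/(1/2) = 203/2.
Total output Q = 407/2 + 75/2 + 203/2 = 685/2.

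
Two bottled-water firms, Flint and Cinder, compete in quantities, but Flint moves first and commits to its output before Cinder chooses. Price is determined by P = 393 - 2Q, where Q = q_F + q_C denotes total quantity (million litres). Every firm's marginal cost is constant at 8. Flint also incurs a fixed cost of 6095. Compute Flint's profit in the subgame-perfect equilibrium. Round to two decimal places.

The follower Cinder best-responds to any q_F: π_C = (393 - 2Q)q_C - 8q_C.
Follower FOC: 385 - 2q_F - 4q_C = 0, so q_C(q_F) = (385 - 2q_F)/4.
Flint substitutes q_C(q_F) into its own profit: π_F = q_F(393 - 2q_F - (385 - 2q_F)/2) - 8q_F = (401/2 - q_F)q_F - 8q_F.
The leader's first-order condition 385/2 - 2q_F = 0 yields q_F = 385/4.
Then q_C = (385 - 2·(385/4))/4 = 385/8.
Price P = 393 - 2·(1155/8) = 417/4.
Flint's profit: (417/4 - 8)·(385/4) - 6095 = 3169.0625.

3169.06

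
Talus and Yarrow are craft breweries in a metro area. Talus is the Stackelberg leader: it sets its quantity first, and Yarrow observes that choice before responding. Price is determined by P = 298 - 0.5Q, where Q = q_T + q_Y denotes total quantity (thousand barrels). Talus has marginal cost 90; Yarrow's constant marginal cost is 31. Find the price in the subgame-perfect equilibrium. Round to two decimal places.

127.25

The follower Yarrow best-responds to any q_T: π_Y = (298 - 0.5Q)q_Y - 31q_Y.
∂π_Y/∂q_Y = 267 - (1/2)q_T - q_Y = 0 gives the reaction function q_Y = (267 - (1/2)q_T).
Talus substitutes q_Y(q_T) into its own profit: π_T = q_T(298 - (1/2)q_T - (267 - (1/2)q_T)/2) - 90q_T = (329/2 - (1/4)q_T)q_T - 90q_T.
Leader FOC: 149/2 - (1/2)q_T = 0, so q_T = 149.
Then q_Y = (267 - (1/2)·149) = 385/2.
Total output Q = 683/2, so price P = 298 - (1/2)·(683/2) = 509/4.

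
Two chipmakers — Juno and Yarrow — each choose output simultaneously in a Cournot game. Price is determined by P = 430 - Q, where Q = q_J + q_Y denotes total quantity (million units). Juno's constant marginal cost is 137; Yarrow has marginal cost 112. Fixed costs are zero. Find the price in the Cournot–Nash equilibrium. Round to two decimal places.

Juno's profit: π_J = (430 - Q)q_J - (137q_J). Setting ∂π_J/∂q_J = 0: 293 - 2q_J - (q_Y) = 0.
Yarrow's first-order condition: 318 - 2q_Y - (q_J) = 0.
So q_J = (293 - q_Y)/2 and q_Y = (318 - q_J)/2.
Solving the pair: q_J = 268/3, q_Y = 343/3.
Total output Q = 611/3, so price P = 430 - 611/3 = 679/3.

226.33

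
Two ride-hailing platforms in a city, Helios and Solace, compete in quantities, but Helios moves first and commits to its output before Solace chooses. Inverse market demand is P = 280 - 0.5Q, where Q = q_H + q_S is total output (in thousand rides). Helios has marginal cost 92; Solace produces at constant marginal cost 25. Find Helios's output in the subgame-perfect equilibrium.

The follower Solace best-responds to any q_H: π_S = (280 - 0.5Q)q_S - 25q_S.
Setting the follower's marginal profit to zero, 255 - (1/2)q_H - q_S = 0, i.e. q_S = (255 - (1/2)q_H).
Helios substitutes q_S(q_H) into its own profit: π_H = q_H(280 - (1/2)q_H - (255 - (1/2)q_H)/2) - 92q_H = (305/2 - (1/4)q_H)q_H - 92q_H.
Maximising: ∂π_H/∂q_H = 121/2 - (1/2)q_H = 0, giving q_H = 121.
Then q_S = (255 - (1/2)·121) = 389/2.

121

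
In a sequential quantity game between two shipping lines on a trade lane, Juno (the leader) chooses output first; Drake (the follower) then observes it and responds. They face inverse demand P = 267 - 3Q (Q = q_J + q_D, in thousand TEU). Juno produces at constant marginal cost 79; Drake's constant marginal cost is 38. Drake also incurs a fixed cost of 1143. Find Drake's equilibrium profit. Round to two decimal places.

Solve by backward induction. Given q_J, the follower Drake maximises π_D = (267 - 3q_J - 3q_D)q_D - 38q_D.
Follower FOC: 229 - 3q_J - 6q_D = 0, so q_D(q_J) = (229 - 3q_J)/6.
Juno substitutes q_D(q_J) into its own profit: π_J = q_J(267 - 3q_J - (229 - 3q_J)/2) - 79q_J = (305/2 - (3/2)q_J)q_J - 79q_J.
Maximising: ∂π_J/∂q_J = 147/2 - 3q_J = 0, giving q_J = 49/2.
Then q_D = (229 - 3·(49/2))/6 = 311/12.
Price P = 267 - 3·(605/12) = 463/4.
Drake's profit: (463/4 - 38)·(311/12) - 1143 = 872.0208.

872.02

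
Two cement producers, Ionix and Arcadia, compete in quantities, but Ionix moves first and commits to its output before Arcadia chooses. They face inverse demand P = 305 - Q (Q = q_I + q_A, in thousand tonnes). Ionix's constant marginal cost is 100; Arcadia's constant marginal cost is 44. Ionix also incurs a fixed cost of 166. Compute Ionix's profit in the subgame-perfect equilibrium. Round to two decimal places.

2609.13

Solve by backward induction. Given q_I, the follower Arcadia maximises π_A = (305 - q_I - q_A)q_A - 44q_A.
∂π_A/∂q_A = 261 - q_I - 2q_A = 0 gives the reaction function q_A = (261 - q_I)/2.
The leader anticipates this reaction. Substituting into P = 305 - Q gives P = 349/2 - (1/2)q_I, so π_I = (349/2 - (1/2)q_I)q_I - 100q_I.
The leader's first-order condition 149/2 - q_I = 0 yields q_I = 149/2.
Then q_A = (261 - 149/2)/2 = 373/4.
Price P = 305 - 671/4 = 549/4.
Ionix's profit: (549/4 - 100)·(149/2) - 166 = 2609.1250.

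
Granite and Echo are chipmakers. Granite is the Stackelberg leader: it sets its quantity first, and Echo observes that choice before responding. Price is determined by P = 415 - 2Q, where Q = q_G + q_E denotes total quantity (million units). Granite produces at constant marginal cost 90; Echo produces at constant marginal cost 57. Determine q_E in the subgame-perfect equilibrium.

Solve by backward induction. Given q_G, the follower Echo maximises π_E = (415 - 2q_G - 2q_E)q_E - 57q_E.
Follower FOC: 358 - 2q_G - 4q_E = 0, so q_E(q_G) = (358 - 2q_G)/4.
The leader anticipates this reaction. Substituting into P = 415 - 2Q gives P = 236 - q_G, so π_G = (236 - q_G)q_G - 90q_G.
The leader's first-order condition 146 - 2q_G = 0 yields q_G = 73.
Then q_E = (358 - 2·73)/4 = 53.

53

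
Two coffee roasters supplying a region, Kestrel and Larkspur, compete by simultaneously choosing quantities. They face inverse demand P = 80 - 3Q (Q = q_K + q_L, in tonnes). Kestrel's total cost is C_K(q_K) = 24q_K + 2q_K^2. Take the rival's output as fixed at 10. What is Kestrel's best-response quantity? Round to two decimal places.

With the rival's output fixed at 10, Kestrel's profit is π_K = (80 - 3·10 - 3q_K)q_K - (24q_K + 2q_K²) = (50 - 3q_K)q_K - (24q_K + 2q_K²).
∂π_K/∂q_K = 26 - 10q_K = 0, so q_K = 13/5.

2.60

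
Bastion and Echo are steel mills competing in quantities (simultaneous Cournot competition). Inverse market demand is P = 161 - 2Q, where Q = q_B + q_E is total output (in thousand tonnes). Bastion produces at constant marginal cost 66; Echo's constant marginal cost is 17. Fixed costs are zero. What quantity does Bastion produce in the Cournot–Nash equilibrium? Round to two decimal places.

Bastion's profit: π_B = (161 - 2Q)q_B - (66q_B). Setting ∂π_B/∂q_B = 0: 95 - 4q_B - 2(q_E) = 0.
Echo's profit: π_E = (161 - 2Q)q_E - (17q_E). Setting ∂π_E/∂q_E = 0: 144 - 4q_E - 2(q_B) = 0.
Rearranging gives the reaction functions q_B = (95 - 2q_E)/4 and q_E = (144 - 2q_B)/4.
Solving the pair: q_B = 23/3, q_E = 193/6.

7.67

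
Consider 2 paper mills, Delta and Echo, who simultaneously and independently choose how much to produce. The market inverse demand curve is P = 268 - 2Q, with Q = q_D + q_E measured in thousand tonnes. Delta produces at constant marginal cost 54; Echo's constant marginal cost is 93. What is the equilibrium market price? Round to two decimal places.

138.33

Delta's profit: π_D = (268 - 2Q)q_D - (54q_D). Setting ∂π_D/∂q_D = 0: 214 - 4q_D - 2(q_E) = 0.
Echo's first-order condition: 175 - 4q_E - 2(q_D) = 0.
So q_D = (214 - 2q_E)/4 and q_E = (175 - 2q_D)/4.
Substituting one into the other gives q_D = 253/6 and q_E = 68/3.
Total output Q = 389/6, so price P = 268 - 2·(389/6) = 415/3.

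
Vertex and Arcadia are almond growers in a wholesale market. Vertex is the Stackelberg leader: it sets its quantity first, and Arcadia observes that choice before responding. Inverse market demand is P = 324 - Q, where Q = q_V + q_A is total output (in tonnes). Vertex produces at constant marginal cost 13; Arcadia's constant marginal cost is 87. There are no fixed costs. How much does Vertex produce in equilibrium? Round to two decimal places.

Solve by backward induction. Given q_V, the follower Arcadia maximises π_A = (324 - q_V - q_A)q_A - 87q_A.
Follower FOC: 237 - q_V - 2q_A = 0, so q_A(q_V) = (237 - q_V)/2.
Vertex substitutes q_A(q_V) into its own profit: π_V = q_V(324 - q_V - (237 - q_V)/2) - 13q_V = (411/2 - (1/2)q_V)q_V - 13q_V.
The leader's first-order condition 385/2 - q_V = 0 yields q_V = 385/2.
Then q_A = (237 - 385/2)/2 = 89/4.

192.50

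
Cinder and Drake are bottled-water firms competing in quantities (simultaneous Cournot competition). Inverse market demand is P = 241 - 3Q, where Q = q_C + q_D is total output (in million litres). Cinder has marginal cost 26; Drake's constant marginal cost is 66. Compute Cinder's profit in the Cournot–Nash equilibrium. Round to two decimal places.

2408.33

Cinder's profit: π_C = (241 - 3Q)q_C - (26q_C). Setting ∂π_C/∂q_C = 0: 215 - 6q_C - 3(q_D) = 0.
Drake's profit: π_D = (241 - 3Q)q_D - (66q_D). Setting ∂π_D/∂q_D = 0: 175 - 6q_D - 3(q_C) = 0.
Best responses: q_C = (215 - 3q_D)/6, q_D = (175 - 3q_C)/6.
Solving the pair: q_C = 85/3, q_D = 15.
Price P = 241 - 3·(130/3) = 111.
Cinder's profit: (111 - 26)·(85/3) = 2408.3333.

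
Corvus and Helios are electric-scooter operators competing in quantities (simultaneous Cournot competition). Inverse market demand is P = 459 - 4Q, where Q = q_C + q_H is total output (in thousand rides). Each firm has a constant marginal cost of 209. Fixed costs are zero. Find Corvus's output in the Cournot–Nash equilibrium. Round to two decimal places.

20.83

Each firm earns π_i = (459 - 4Q)q_i - 209q_i.
Setting ∂π_i/∂q_i = 0 with rivals' quantities fixed: 250 - 8q_i - 4q_j = 0.
With identical firms every q_j equals q_i, so q_j = q_i and 250 = 12q_i, giving q_i = 125/6.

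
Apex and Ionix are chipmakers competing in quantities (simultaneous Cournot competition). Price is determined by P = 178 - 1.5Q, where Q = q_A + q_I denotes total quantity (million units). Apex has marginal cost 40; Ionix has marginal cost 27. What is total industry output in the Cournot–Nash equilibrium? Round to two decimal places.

Apex's profit: π_A = (178 - 1.5Q)q_A - (40q_A). Setting ∂π_A/∂q_A = 0: 138 - 3q_A - (3/2)(q_I) = 0.
Ionix's profit: π_I = (178 - 1.5Q)q_I - (27q_I). Setting ∂π_I/∂q_I = 0: 151 - 3q_I - (3/2)(q_A) = 0.
Best responses: q_A = (138 - (3/2)q_I)/3, q_I = (151 - (3/2)q_A)/3.
Substituting one into the other gives q_A = 250/9 and q_I = 328/9.
Total output Q = 250/9 + 328/9 = 578/9.

64.22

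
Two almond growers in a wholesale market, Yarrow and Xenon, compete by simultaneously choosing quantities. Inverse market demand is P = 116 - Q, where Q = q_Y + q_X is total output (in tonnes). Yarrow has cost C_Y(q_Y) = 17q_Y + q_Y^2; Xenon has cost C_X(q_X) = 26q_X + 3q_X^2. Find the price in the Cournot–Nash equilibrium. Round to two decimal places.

84.94

Yarrow's profit: π_Y = (116 - Q)q_Y - (17q_Y + q_Y²). Setting ∂π_Y/∂q_Y = 0: 99 - 4q_Y - (q_X) = 0.
Xenon's profit: π_X = (116 - Q)q_X - (26q_X + 3q_X²). Setting ∂π_X/∂q_X = 0: 90 - 8q_X - (q_Y) = 0.
So q_Y = (99 - q_X)/4 and q_X = (90 - q_Y)/8.
Solving the pair: q_Y = 702/31, q_X = 261/31.
Total output Q = 963/31, so price P = 116 - 963/31 = 84.9355.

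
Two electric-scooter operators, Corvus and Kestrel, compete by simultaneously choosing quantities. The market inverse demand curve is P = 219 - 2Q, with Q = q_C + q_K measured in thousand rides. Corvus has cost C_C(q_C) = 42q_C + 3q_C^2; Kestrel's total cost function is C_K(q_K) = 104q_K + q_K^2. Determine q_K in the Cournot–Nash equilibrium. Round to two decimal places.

14.21

Corvus's profit: π_C = (219 - 2Q)q_C - (42q_C + 3q_C²). Setting ∂π_C/∂q_C = 0: 177 - 10q_C - 2(q_K) = 0.
Kestrel's first-order condition: 115 - 6q_K - 2(q_C) = 0.
Best responses: q_C = (177 - 2q_K)/10, q_K = (115 - 2q_C)/6.
Substituting one into the other gives q_C = 104/7 and q_K = 199/14.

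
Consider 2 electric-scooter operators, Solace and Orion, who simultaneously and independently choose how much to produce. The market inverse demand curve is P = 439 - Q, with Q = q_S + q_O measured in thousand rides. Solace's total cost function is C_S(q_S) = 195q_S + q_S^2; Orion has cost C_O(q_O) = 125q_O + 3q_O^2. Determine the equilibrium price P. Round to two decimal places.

353.52

Solace's profit: π_S = (439 - Q)q_S - (195q_S + q_S²). Setting ∂π_S/∂q_S = 0: 244 - 4q_S - (q_O) = 0.
Orion's first-order condition: 314 - 8q_O - (q_S) = 0.
Best responses: q_S = (244 - q_O)/4, q_O = (314 - q_S)/8.
Substituting one into the other gives q_S = 1638/31 and q_O = 1012/31.
Total output Q = 85.4839, so price P = 439 - 85.4839 = 353.5161.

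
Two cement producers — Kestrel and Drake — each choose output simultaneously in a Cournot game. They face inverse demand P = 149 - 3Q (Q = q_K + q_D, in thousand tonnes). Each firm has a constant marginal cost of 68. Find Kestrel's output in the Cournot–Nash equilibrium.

Each firm earns π_i = (149 - 3Q)q_i - 68q_i.
First-order condition (treating rivals' output as given): 81 - 6q_i - 3q_j = 0.
With identical firms every q_j equals q_i, so q_j = q_i and 81 = 9q_i, giving q_i = 9.

9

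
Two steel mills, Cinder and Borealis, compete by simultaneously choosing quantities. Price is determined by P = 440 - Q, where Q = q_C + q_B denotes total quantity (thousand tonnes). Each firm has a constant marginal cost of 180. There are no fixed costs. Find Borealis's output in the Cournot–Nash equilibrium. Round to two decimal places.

86.67

A representative firm's profit is π_i = q_i(440 - Q) - 180q_i.
First-order condition (treating rivals' output as given): 260 - 2q_i - q_j = 0.
With identical firms every q_j equals q_i, so q_j = q_i and 260 = 3q_i, giving q_i = 260/3.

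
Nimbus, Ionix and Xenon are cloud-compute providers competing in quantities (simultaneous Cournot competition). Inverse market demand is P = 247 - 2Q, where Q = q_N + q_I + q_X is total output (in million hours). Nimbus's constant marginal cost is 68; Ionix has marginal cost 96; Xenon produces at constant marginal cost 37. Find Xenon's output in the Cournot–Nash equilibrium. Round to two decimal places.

37.50

Nimbus's profit: π_N = (247 - 2Q)q_N - (68q_N). Setting ∂π_N/∂q_N = 0: 179 - 4q_N - 2(q_I + q_X) = 0.
Ionix's first-order condition: 151 - 4q_I - 2(q_N + q_X) = 0.
Xenon's profit: π_X = (247 - 2Q)q_X - (37q_X). Setting ∂π_X/∂q_X = 0: 210 - 4q_X - 2(q_N + q_I) = 0.
Adding the 3 conditions: 540 − 4Q − 4Q = 0, i.e. Q = 135/2.
Back-substituting: q_N = (179 − 135)/2 = 22, q_I = (151 − 135)/2 = 8, q_X = (210 − 135)/2 = 75/2.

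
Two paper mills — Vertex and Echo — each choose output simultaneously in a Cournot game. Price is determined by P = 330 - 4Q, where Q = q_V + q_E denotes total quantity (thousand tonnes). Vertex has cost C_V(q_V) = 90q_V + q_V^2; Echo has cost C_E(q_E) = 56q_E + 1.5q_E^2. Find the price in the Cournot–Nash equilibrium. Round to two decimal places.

Vertex's profit: π_V = (330 - 4Q)q_V - (90q_V + q_V²). Setting ∂π_V/∂q_V = 0: 240 - 10q_V - 4(q_E) = 0.
Echo's profit: π_E = (330 - 4Q)q_E - (56q_E + (3/2)q_E²). Setting ∂π_E/∂q_E = 0: 274 - 11q_E - 4(q_V) = 0.
Best responses: q_V = (240 - 4q_E)/10, q_E = (274 - 4q_V)/11.
Substituting one into the other gives q_V = 772/47 and q_E = 890/47.
Total output Q = 1662/47, so price P = 330 - 4·(1662/47) = 188.5532.

188.55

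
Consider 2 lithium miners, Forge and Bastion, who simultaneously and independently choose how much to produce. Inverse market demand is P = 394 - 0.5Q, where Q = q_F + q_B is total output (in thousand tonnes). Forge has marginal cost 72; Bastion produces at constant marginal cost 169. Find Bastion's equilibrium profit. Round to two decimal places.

Forge's profit: π_F = (394 - 0.5Q)q_F - (72q_F). Setting ∂π_F/∂q_F = 0: 322 - q_F - (1/2)(q_B) = 0.
Bastion's profit: π_B = (394 - 0.5Q)q_B - (169q_B). Setting ∂π_B/∂q_B = 0: 225 - q_B - (1/2)(q_F) = 0.
So q_F = (322 - (1/2)q_B) and q_B = (225 - (1/2)q_F).
Substituting one into the other gives q_F = 838/3 and q_B = 256/3.
Price P = 394 - (1/2)·(1094/3) = 635/3.
Bastion's profit: (635/3 - 169)·(256/3) = 3640.8889.

3640.89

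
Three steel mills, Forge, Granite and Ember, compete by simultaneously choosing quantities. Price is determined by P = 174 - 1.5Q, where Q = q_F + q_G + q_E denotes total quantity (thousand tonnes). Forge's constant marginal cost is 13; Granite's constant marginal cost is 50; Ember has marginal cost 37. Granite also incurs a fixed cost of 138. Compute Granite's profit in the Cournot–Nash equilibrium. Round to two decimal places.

90.17

Forge's profit: π_F = (174 - 1.5Q)q_F - (13q_F). Setting ∂π_F/∂q_F = 0: 161 - 3q_F - (3/2)(q_G + q_E) = 0.
Granite's profit: π_G = (174 - 1.5Q)q_G - (50q_G). Setting ∂π_G/∂q_G = 0: 124 - 3q_G - (3/2)(q_F + q_E) = 0.
Ember's first-order condition: 137 - 3q_E - (3/2)(q_F + q_G) = 0.
Summing all 3 equations gives 422 − 6Q = 0, hence Q = 211/3.
Back-substituting: q_F = (161 − 211/2)/(3/2) = 37, q_G = (124 − 211/2)/(3/2) = 37/3, q_E = (137 − 211/2)/(3/2) = 21.
Price P = 174 - (3/2)·(211/3) = 137/2.
Granite's profit: (137/2 - 50)·(37/3) - 138 = 541/6.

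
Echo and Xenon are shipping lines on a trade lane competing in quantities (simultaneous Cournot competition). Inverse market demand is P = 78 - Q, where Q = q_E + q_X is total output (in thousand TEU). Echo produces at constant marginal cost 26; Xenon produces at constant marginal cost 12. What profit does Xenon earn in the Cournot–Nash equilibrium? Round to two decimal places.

711.11

Echo's profit: π_E = (78 - Q)q_E - (26q_E). Setting ∂π_E/∂q_E = 0: 52 - 2q_E - (q_X) = 0.
Xenon's profit: π_X = (78 - Q)q_X - (12q_X). Setting ∂π_X/∂q_X = 0: 66 - 2q_X - (q_E) = 0.
So q_E = (52 - q_X)/2 and q_X = (66 - q_E)/2.
Substituting one into the other gives q_E = 38/3 and q_X = 80/3.
Price P = 78 - 118/3 = 116/3.
Xenon's profit: (116/3 - 12)·(80/3) = 711.1111.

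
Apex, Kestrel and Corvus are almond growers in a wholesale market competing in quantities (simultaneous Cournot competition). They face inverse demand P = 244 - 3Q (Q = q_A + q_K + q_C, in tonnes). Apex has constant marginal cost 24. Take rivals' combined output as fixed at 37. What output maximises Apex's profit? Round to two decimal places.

18.17

With rivals' combined output fixed at 37, Apex's profit is π_A = (244 - 3·37 - 3q_A)q_A - (24q_A) = (133 - 3q_A)q_A - (24q_A).
∂π_A/∂q_A = 109 - 6q_A = 0, so q_A = 109/6.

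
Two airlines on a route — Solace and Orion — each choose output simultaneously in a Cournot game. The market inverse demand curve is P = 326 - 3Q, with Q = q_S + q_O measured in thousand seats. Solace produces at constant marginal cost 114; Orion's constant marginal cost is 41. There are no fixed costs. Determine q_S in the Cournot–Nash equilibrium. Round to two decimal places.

Solace's profit: π_S = (326 - 3Q)q_S - (114q_S). Setting ∂π_S/∂q_S = 0: 212 - 6q_S - 3(q_O) = 0.
Orion's first-order condition: 285 - 6q_O - 3(q_S) = 0.
Best responses: q_S = (212 - 3q_O)/6, q_O = (285 - 3q_S)/6.
Solving the pair: q_S = 139/9, q_O = 358/9.

15.44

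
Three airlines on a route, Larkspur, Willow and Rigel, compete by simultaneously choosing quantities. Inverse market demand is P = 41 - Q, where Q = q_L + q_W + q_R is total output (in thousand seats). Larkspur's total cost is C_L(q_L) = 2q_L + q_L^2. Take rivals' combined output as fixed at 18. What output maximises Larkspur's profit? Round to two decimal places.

With rivals' combined output fixed at 18, Larkspur's profit is π_L = (41 - 18 - q_L)q_L - (2q_L + q_L²) = (23 - q_L)q_L - (2q_L + q_L²).
∂π_L/∂q_L = 21 - 4q_L = 0, so q_L = 21/4.

5.25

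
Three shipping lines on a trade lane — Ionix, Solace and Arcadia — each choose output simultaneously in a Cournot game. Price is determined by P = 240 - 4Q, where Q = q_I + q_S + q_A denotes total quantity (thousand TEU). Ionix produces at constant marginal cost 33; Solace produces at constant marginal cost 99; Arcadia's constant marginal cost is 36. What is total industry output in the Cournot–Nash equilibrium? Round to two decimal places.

34.50

Ionix's profit: π_I = (240 - 4Q)q_I - (33q_I). Setting ∂π_I/∂q_I = 0: 207 - 8q_I - 4(q_S + q_A) = 0.
Solace's first-order condition: 141 - 8q_S - 4(q_I + q_A) = 0.
Arcadia's first-order condition: 204 - 8q_A - 4(q_I + q_S) = 0.
Summing all 3 equations gives 552 − 16Q = 0, hence Q = 69/2.
Back-substituting: q_I = (207 − 138)/4 = 69/4, q_S = (141 − 138)/4 = 3/4, q_A = (204 − 138)/4 = 33/2.
Total output Q = 69/4 + 3/4 + 33/2 = 69/2.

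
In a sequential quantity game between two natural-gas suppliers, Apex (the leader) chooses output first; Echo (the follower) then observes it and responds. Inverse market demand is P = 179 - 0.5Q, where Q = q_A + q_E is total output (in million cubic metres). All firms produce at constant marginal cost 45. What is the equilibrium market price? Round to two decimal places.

78.50

Solve by backward induction. Given q_A, the follower Echo maximises π_E = (179 - (1/2)q_A - (1/2)q_E)q_E - 45q_E.
∂π_E/∂q_E = 134 - (1/2)q_A - q_E = 0 gives the reaction function q_E = (134 - (1/2)q_A).
Apex substitutes q_E(q_A) into its own profit: π_A = q_A(179 - (1/2)q_A - (134 - (1/2)q_A)/2) - 45q_A = (112 - (1/4)q_A)q_A - 45q_A.
Maximising: ∂π_A/∂q_A = 67 - (1/2)q_A = 0, giving q_A = 134.
Then q_E = (134 - (1/2)·134) = 67.
Total output Q = 201, so price P = 179 - (1/2)·201 = 157/2.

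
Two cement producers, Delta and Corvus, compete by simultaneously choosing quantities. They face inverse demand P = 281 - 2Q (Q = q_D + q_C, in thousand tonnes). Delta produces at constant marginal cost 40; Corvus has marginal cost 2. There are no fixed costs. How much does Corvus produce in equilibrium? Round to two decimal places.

Delta's profit: π_D = (281 - 2Q)q_D - (40q_D). Setting ∂π_D/∂q_D = 0: 241 - 4q_D - 2(q_C) = 0.
Corvus's first-order condition: 279 - 4q_C - 2(q_D) = 0.
Best responses: q_D = (241 - 2q_C)/4, q_C = (279 - 2q_D)/4.
Substituting one into the other gives q_D = 203/6 and q_C = 317/6.

52.83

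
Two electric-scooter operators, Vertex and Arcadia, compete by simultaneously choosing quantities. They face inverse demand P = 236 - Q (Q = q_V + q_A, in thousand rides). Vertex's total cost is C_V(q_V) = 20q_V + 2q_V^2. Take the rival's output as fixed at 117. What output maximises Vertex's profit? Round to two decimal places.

With the rival's output fixed at 117, Vertex's profit is π_V = (236 - 117 - q_V)q_V - (20q_V + 2q_V²) = (119 - q_V)q_V - (20q_V + 2q_V²).
∂π_V/∂q_V = 99 - 6q_V = 0, so q_V = 33/2.

16.50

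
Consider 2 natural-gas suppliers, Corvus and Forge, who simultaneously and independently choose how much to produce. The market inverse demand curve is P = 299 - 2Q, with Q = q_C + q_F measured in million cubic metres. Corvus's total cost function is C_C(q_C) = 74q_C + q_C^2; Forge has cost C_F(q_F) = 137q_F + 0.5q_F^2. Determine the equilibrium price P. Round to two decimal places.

197.23

Corvus's profit: π_C = (299 - 2Q)q_C - (74q_C + q_C²). Setting ∂π_C/∂q_C = 0: 225 - 6q_C - 2(q_F) = 0.
Forge's profit: π_F = (299 - 2Q)q_F - (137q_F + (1/2)q_F²). Setting ∂π_F/∂q_F = 0: 162 - 5q_F - 2(q_C) = 0.
Rearranging gives the reaction functions q_C = (225 - 2q_F)/6 and q_F = (162 - 2q_C)/5.
Solving the pair: q_C = 801/26, q_F = 261/13.
Total output Q = 1323/26, so price P = 299 - 2·(1323/26) = 197.2308.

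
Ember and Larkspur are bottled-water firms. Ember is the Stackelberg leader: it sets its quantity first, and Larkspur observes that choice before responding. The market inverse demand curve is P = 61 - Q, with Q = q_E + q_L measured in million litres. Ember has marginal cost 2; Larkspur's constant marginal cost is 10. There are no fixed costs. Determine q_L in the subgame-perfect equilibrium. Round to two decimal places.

The follower Larkspur best-responds to any q_E: π_L = (61 - Q)q_L - 10q_L.
∂π_L/∂q_L = 51 - q_E - 2q_L = 0 gives the reaction function q_L = (51 - q_E)/2.
Ember substitutes q_L(q_E) into its own profit: π_E = q_E(61 - q_E - (51 - q_E)/2) - 2q_E = (71/2 - (1/2)q_E)q_E - 2q_E.
Leader FOC: 67/2 - q_E = 0, so q_E = 67/2.
Then q_L = (51 - 67/2)/2 = 35/4.

8.75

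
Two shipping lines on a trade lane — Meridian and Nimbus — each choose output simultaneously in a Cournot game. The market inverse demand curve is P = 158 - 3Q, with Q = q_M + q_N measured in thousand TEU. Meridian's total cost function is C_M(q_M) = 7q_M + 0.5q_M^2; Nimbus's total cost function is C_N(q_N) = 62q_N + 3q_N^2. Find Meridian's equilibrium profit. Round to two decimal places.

1445.16

Meridian's profit: π_M = (158 - 3Q)q_M - (7q_M + (1/2)q_M²). Setting ∂π_M/∂q_M = 0: 151 - 7q_M - 3(q_N) = 0.
Nimbus's profit: π_N = (158 - 3Q)q_N - (62q_N + 3q_N²). Setting ∂π_N/∂q_N = 0: 96 - 12q_N - 3(q_M) = 0.
Rearranging gives the reaction functions q_M = (151 - 3q_N)/7 and q_N = (96 - 3q_M)/12.
Solving the pair: q_M = 508/25, q_N = 73/25.
Price P = 158 - 3·(581/25) = 88.2800.
Meridian's profit: 88.2800·(508/25) - 7·(508/25) - (1/2)(508/25)² = 1445.1584.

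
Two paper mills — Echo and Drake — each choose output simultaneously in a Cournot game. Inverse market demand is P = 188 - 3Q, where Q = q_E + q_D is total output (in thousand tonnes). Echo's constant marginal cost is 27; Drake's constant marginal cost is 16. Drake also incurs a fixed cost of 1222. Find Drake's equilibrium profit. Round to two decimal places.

Echo's profit: π_E = (188 - 3Q)q_E - (27q_E). Setting ∂π_E/∂q_E = 0: 161 - 6q_E - 3(q_D) = 0.
Drake's first-order condition: 172 - 6q_D - 3(q_E) = 0.
So q_E = (161 - 3q_D)/6 and q_D = (172 - 3q_E)/6.
Substituting one into the other gives q_E = 50/3 and q_D = 61/3.
Price P = 188 - 3·37 = 77.
Drake's profit: (77 - 16)·(61/3) - 1222 = 55/3.

18.33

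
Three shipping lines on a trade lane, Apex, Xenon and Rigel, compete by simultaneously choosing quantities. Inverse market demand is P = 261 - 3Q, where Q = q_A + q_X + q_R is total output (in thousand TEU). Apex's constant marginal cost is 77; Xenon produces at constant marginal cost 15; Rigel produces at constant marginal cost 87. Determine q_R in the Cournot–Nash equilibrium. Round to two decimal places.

7.67

Apex's profit: π_A = (261 - 3Q)q_A - (77q_A). Setting ∂π_A/∂q_A = 0: 184 - 6q_A - 3(q_X + q_R) = 0.
Xenon's profit: π_X = (261 - 3Q)q_X - (15q_X). Setting ∂π_X/∂q_X = 0: 246 - 6q_X - 3(q_A + q_R) = 0.
Rigel's profit: π_R = (261 - 3Q)q_R - (87q_R). Setting ∂π_R/∂q_R = 0: 174 - 6q_R - 3(q_A + q_X) = 0.
Adding the 3 first-order conditions: 604 − 12Q = 0, so Q = 151/3.
Back-substituting: q_A = (184 − 151)/3 = 11, q_X = (246 − 151)/3 = 95/3, q_R = (174 − 151)/3 = 23/3.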